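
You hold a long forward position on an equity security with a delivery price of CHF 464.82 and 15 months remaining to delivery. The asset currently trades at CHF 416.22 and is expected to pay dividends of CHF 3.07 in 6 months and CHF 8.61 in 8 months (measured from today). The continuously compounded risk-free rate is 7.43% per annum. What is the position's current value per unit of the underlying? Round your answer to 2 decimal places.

PV(remaining dividends) I = 3.07·e^(−0.0743·6/12) + 8.61·e^(−0.0743·8/12) = 11.1520
Current forward F = (S − I)·e^(rT) = (416.22 − 11.1520)·e^(0.0743·15/12) = 405.0680 × 1.097325 = 444.4912
Value (long) = (F − K)·e^(−rT) = (444.4912 − 464.82) × 0.911307 = -18.5258
Value = -CHF 18.53

-CHF 18.53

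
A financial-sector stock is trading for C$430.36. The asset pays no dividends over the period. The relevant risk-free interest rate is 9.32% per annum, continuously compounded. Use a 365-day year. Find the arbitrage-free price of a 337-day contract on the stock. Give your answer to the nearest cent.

C$469.03

F = S·e^(rT) = 430.36 · e^(0.0932 × 337/365)
= 430.36 · e^0.086050 = 430.36 × 1.089861
F = C$469.03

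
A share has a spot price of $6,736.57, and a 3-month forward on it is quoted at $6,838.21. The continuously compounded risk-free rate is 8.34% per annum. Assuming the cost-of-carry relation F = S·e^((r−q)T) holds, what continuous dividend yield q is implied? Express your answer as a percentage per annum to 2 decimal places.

2.35%

From F = S·e^((r−q)T): (r − q) = ln(F/S)/T
ln(6838.21/6736.57) = ln(1.015088) = 0.014975
(r − q) = 0.014975 / (3/12) = 0.059900
q = r − ln(F/S)/T = 0.0834 − 0.059900 = 0.023500
q = 2.35%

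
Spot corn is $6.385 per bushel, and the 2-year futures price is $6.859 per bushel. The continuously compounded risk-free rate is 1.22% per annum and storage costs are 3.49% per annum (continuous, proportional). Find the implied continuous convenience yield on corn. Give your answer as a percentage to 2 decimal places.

F = S·e^((r+u−y)T) ⇒ (r+u−y) = ln(F/S)/T
ln(6.859/6.385) = 0.071610; /T ⇒ 0.035805
y = r + u − ln(F/S)/T = 0.0122 + 0.0349 − 0.035805 = 0.011295
y = 1.13%

1.13%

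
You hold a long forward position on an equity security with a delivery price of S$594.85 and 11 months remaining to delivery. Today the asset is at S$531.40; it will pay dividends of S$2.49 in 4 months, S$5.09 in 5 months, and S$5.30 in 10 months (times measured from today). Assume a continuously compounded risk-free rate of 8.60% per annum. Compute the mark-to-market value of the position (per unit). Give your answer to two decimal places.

-S$30.62

PV(remaining dividends) I = 2.49·e^(−0.0860·4/12) + 5.09·e^(−0.0860·5/12) + 5.30·e^(−0.0860·10/12) = 12.2639
Current forward F = (S − I)·e^(rT) = (531.40 − 12.2639)·e^(0.0860·11/12) = 519.1361 × 1.082024 = 561.7177
Value (long) = (F − K)·e^(−rT) = (561.7177 − 594.85) × 0.924194 = -30.6207
Value = -S$30.62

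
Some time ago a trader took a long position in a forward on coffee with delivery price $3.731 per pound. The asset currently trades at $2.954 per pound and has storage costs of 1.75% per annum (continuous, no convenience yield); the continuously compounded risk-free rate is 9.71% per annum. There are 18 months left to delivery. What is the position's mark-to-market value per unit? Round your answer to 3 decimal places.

Current fair forward for the remaining 18 months: F = S·e^((r + u)·T), (r + u) = 0.0971 + 0.0175 = 0.1146
F = 2.954 · e^(0.1146 × 18/12) = 2.954 × 1.187559 = 3.5080
Value of long forward = (F − K)·e^(−rT) = (3.5080 − 3.731) · e^(−0.0971·18/12)
= -0.2230 × 0.864460 = -0.193

-$0.193 per pound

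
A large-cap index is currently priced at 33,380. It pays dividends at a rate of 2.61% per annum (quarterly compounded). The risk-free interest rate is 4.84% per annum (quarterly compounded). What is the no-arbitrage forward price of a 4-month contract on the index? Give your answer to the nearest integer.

F = S · (1+r/4)^(4T) / (1+q/4)^(4T)
= 33380 × 1.016166 / 1.008709 = 33380 × 1.007393
F = 33,627

33,627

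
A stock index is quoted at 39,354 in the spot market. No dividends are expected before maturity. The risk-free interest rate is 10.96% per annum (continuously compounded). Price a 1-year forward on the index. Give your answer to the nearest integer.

F = S·e^(rT) = 39354 · e^(0.1096 × 12/12)
= 39354 · e^0.109600 = 39354 × 1.115832
F = 43,912

43,912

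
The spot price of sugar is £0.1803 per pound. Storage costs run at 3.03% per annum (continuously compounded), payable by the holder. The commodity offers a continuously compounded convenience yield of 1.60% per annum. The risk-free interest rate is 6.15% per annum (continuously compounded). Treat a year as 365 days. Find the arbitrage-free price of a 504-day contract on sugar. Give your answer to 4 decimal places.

Net carry = r + u − y = 0.0615 + 0.0303 − 0.0160 = 0.0758
F = S·e^((r+u−y)T) = 0.1803 · e^(0.0758 × 504/365) = 0.1803 · e^0.104666
= 0.1803 × 1.110340 = £0.2002 per pound

£0.2002 per pound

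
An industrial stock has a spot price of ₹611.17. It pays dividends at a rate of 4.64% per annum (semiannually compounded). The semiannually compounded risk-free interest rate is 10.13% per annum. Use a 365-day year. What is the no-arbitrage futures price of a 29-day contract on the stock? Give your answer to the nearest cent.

F = S · (1+r/2)^(2T) / (1+q/2)^(2T)
= 611.17 × 1.007882 / 1.003651 = 611.17 × 1.004216
F = ₹613.75

₹613.75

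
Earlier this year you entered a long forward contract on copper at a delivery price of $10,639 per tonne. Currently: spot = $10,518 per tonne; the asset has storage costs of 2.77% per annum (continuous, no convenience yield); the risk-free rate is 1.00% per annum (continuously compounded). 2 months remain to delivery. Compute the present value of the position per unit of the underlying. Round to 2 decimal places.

Current fair forward for the remaining 2 months: F = S·e^((r + u)·T), (r + u) = 0.0100 + 0.0277 = 0.0377
F = 10518 · e^(0.0377 × 2/12) = 10518 × 1.00630311 = 10584.2961
Value of long forward = (F − K)·e^(−rT) = (10584.2961 − 10639) · e^(−0.0100·2/12)
= -54.7039 × 0.99833472 = -54.61

-$54.61 per tonne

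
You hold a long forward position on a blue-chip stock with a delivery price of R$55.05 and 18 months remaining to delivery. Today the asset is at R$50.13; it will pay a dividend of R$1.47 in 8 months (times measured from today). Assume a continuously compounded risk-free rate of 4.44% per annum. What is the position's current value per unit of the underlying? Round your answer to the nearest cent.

PV(remaining dividends) I = 1.47·e^(−0.0444·8/12) = 1.4271
Current forward F = (S − I)·e^(rT) = (50.13 − 1.4271)·e^(0.0444·18/12) = 48.7029 × 1.068868 = 52.0570
Value (long) = (F − K)·e^(−rT) = (52.0570 − 55.05) × 0.935569 = -2.8002
Value = -R$2.80

-R$2.80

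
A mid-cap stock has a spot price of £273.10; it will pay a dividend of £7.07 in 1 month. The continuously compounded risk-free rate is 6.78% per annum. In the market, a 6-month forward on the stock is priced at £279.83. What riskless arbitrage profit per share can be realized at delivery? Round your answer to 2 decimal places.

PV(dividends) I = 7.07·e^(−0.0678·1/12) = 7.0302
Fair forward F* = (S − I)·e^(rT) = (273.10 − 7.0302)·e^0.033900 = 266.0698 × 1.034481 = 275.2442
Market £279.83 > fair 275.2442: forward overpriced → cash-and-carry (borrow at r, buy the stock and collect the dividends, short the forward).
Profit at T = |F_mkt − F*| = |279.83 − 275.2442| = £4.59 per share

£4.59 per share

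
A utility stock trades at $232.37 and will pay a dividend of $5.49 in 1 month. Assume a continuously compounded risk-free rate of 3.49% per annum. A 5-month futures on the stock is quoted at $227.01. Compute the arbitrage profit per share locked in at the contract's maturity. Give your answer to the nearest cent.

PV(dividends) I = 5.49·e^(−0.0349·1/12) = 5.4741
Fair futures F* = (S − I)·e^(rT) = (232.37 − 5.4741)·e^0.014542 = 226.8959 × 1.014648 = 230.2195
Market $227.01 < fair 230.2195: forward underpriced → reverse cash-and-carry (short the stock, invest proceeds at r, pay the dividends, go long the forward).
Profit at T = |F_mkt − F*| = |227.01 − 230.2195| = $3.21 per share

$3.21 per share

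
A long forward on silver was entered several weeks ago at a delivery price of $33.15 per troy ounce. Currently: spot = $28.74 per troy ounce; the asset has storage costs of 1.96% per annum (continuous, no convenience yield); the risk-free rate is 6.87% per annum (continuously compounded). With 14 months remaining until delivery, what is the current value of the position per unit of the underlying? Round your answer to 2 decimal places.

-$1.19 per troy ounce

Current fair forward for the remaining 14 months: F = S·e^((r + u)·T), (r + u) = 0.0687 + 0.0196 = 0.0883
F = 28.74 · e^(0.0883 × 14/12) = 28.74 × 1.108510 = 31.8586
Value of long forward = (F − K)·e^(−rT) = (31.8586 − 33.15) · e^(−0.0687·14/12)
= -1.2914 × 0.922978 = -1.19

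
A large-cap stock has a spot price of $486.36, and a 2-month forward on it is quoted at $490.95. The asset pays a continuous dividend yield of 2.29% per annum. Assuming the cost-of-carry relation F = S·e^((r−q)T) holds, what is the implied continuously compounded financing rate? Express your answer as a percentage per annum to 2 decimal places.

7.93%

From F = S·e^((r−q)T): (r − q) = ln(F/S)/T
ln(490.95/486.36) = ln(1.009437) = 0.009393
(r − q) = 0.009393 / (2/12) = 0.056358
r = ln(F/S)/T + q = 0.056358 + 0.0229 = 0.079258
r = 7.93%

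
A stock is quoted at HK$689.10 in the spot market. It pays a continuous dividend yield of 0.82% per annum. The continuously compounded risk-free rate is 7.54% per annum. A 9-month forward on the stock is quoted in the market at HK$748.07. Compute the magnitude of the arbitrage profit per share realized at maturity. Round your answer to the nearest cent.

Fair forward: F* = S·e^(carry·T), with carry = (r − q) = 0.0754 − 0.0082 = 0.0672
F* = 689.10 · e^(0.0672 × 9/12) = 689.10 · e^0.050400 = 689.10 × 1.051692 = HK$724.7210
Market HK$748.07 > fair HK$724.7210: forward overpriced → cash-and-carry (buy spot, short the forward).
At maturity, profit = |F_mkt − F*| = |748.07 − 724.7210| = HK$23.35 per share

HK$23.35 per share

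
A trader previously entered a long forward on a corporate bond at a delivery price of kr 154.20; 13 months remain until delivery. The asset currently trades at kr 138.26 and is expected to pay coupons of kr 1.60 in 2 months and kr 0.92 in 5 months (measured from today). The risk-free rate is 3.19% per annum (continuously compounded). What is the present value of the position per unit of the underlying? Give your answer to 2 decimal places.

-kr 13.20

PV(remaining coupons) I = 1.60·e^(−0.0319·2/12) + 0.92·e^(−0.0319·5/12) = 2.4994
Current forward F = (S − I)·e^(rT) = (138.26 − 2.4994)·e^(0.0319·13/12) = 135.7606 × 1.035162 = 140.5342
Value (long) = (F − K)·e^(−rT) = (140.5342 − 154.20) × 0.966032 = -13.2016
Value = -kr 13.20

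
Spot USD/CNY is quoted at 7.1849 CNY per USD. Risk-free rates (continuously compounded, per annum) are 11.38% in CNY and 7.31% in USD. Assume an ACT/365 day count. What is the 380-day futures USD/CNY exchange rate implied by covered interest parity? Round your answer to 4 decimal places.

7.4959

F = S·e^((r_CNY − r_USD)T) = 7.1849 · e^((0.1138 − 0.0731) × 380/365)
= 7.1849 · e^0.042373 = 7.1849 × 1.043284
F = 7.4959 CNY per USD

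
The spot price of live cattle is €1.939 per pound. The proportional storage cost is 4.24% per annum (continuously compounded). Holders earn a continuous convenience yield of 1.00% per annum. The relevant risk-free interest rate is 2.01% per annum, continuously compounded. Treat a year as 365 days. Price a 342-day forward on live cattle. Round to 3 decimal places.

€2.037 per pound

Net carry = r + u − y = 0.0201 + 0.0424 − 0.0100 = 0.0525
F = S·e^((r+u−y)T) = 1.939 · e^(0.0525 × 342/365) = 1.939 · e^0.049192
= 1.939 × 1.050422 = €2.037 per pound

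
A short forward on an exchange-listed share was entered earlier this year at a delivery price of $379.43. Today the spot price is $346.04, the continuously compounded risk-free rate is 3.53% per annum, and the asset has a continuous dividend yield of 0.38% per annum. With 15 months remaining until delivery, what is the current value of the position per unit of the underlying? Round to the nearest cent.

Current fair forward for the remaining 15 months: F = S·e^((r − q)·T), (r − q) = 0.0353 − 0.0038 = 0.0315
F = 346.04 · e^(0.0315 × 15/12) = 346.04 × 1.040160 = 359.9370
Value of long forward = (F − K)·e^(−rT) = (359.9370 − 379.43) · e^(−0.0353·15/12)
= -19.4930 × 0.956834 = -18.65
Short position value = −(long value) = $18.65

$18.65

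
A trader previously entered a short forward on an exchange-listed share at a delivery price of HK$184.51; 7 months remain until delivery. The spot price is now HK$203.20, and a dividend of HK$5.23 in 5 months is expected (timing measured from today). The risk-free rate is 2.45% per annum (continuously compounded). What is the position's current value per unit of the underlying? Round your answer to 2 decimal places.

-HK$16.13

PV(remaining dividends) I = 5.23·e^(−0.0245·5/12) = 5.1769
Current forward F = (S − I)·e^(rT) = (203.20 − 5.1769)·e^(0.0245·7/12) = 198.0231 × 1.014394 = 200.8734
Value (long) = (F − K)·e^(−rT) = (200.8734 − 184.51) × 0.985810 = 16.1312
Short position value = −(long value) = -HK$16.13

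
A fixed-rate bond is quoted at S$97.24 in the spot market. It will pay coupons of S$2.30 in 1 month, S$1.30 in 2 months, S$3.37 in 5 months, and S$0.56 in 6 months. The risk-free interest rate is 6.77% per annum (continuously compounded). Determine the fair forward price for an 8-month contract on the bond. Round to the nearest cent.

S$94.00

PV(coupons) I = 2.30·e^(−0.0677·1/12) + 1.30·e^(−0.0677·2/12) + 3.37·e^(−0.0677·5/12) + 0.56·e^(−0.0677·6/12)
I = 2.2871 + 1.2854 + 3.2763 + 0.5414 = 7.3902
F = (S − I)·e^(rT) = (97.24 − 7.3902) · e^(0.0677·8/12)
= 89.8498 · e^0.045133 = 89.8498 × 1.046167 = S$94.00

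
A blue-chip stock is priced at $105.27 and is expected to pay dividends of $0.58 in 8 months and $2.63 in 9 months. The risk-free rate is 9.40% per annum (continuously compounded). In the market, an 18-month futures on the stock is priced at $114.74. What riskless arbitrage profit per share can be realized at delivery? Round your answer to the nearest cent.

PV(dividends) I = 0.58·e^(−0.0940·8/12) + 2.63·e^(−0.0940·9/12) = 2.9957
Fair futures F* = (S − I)·e^(rT) = (105.27 − 2.9957)·e^0.141000 = 102.2743 × 1.151425 = 117.7612
Market $114.74 < fair 117.7612: forward underpriced → reverse cash-and-carry (short the stock, invest proceeds at r, pay the dividends, go long the forward).
Profit at T = |F_mkt − F*| = |114.74 − 117.7612| = $3.02 per share

$3.02 per share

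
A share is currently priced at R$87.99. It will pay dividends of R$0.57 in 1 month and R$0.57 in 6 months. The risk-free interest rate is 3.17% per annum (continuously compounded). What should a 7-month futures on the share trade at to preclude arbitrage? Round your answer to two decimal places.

PV(dividends) I = 0.57·e^(−0.0317·1/12) + 0.57·e^(−0.0317·6/12)
I = 0.5685 + 0.5610 = 1.1295
F = (S − I)·e^(rT) = (87.99 − 1.1295) · e^(0.0317·7/12)
= 86.8605 · e^0.018492 = 86.8605 × 1.018664 = R$88.48

R$88.48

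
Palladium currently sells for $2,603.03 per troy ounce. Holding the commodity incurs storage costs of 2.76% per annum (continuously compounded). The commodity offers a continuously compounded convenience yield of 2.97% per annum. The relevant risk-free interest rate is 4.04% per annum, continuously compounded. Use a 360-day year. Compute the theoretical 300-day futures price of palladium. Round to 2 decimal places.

Net carry = r + u − y = 0.0404 + 0.0276 − 0.0297 = 0.0383
F = S·e^((r+u−y)T) = 2603.03 · e^(0.0383 × 300/360) = 2603.03 · e^0.03191667
= 2603.03 × 1.03243147 = $2,687.45 per troy ounce

$2,687.45 per troy ounce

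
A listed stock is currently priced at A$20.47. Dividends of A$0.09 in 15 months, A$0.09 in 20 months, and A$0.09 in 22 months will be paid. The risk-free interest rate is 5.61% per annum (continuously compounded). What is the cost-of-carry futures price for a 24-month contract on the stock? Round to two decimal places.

PV(dividends) I = 0.09·e^(−0.0561·15/12) + 0.09·e^(−0.0561·20/12) + 0.09·e^(−0.0561·22/12)
I = 0.0839 + 0.0820 + 0.0812 = 0.2471
F = (S − I)·e^(rT) = (20.47 − 0.2471) · e^(0.0561·24/12)
= 20.2229 · e^0.112200 = 20.2229 × 1.118737 = A$22.62

A$22.62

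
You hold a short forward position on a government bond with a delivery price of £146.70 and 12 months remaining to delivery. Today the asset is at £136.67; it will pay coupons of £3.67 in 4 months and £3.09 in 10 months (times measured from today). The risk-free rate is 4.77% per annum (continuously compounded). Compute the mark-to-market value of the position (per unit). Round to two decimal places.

£9.78

PV(remaining coupons) I = 3.67·e^(−0.0477·4/12) + 3.09·e^(−0.0477·10/12) = 6.5817
Current forward F = (S − I)·e^(rT) = (136.67 − 6.5817)·e^(0.0477·12/12) = 130.0883 × 1.048856 = 136.4439
Value (long) = (F − K)·e^(−rT) = (136.4439 − 146.70) × 0.953420 = -9.7784
Short position value = −(long value) = £9.78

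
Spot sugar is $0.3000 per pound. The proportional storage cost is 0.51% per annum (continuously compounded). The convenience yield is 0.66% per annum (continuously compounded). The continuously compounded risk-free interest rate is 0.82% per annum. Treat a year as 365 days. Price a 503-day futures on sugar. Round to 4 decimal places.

Net carry = r + u − y = 0.0082 + 0.0051 − 0.0066 = 0.0067
F = S·e^((r+u−y)T) = 0.3000 · e^(0.0067 × 503/365) = 0.3000 · e^0.009233
= 0.3000 × 1.009276 = $0.3028 per pound

$0.3028 per pound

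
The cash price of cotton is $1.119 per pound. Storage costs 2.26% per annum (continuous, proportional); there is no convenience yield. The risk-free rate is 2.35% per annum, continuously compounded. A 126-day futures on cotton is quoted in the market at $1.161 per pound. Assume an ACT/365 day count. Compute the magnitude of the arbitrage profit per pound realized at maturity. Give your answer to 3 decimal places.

$0.024 per pound

Fair futures: F* = S·e^(carry·T), with carry = (r + u) = 0.0235 + 0.0226 = 0.0461
F* = 1.119 · e^(0.0461 × 126/365) = 1.119 · e^0.015914 = 1.119 × 1.016041 = $1.1369
Market $1.161 > fair $1.1369: forward overpriced → cash-and-carry (buy spot, short the forward).
At maturity, profit = |F_mkt − F*| = |1.161 − 1.1369| = $0.024 per pound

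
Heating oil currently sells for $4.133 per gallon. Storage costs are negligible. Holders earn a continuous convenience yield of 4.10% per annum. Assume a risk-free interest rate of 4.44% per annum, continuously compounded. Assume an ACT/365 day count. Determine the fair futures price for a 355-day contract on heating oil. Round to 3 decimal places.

$4.147 per gallon

Net carry = r + u − y = 0.0444 + 0.0000 − 0.0410 = 0.0034
F = S·e^((r+u−y)T) = 4.133 · e^(0.0034 × 355/365) = 4.133 · e^0.003307
= 4.133 × 1.003312 = $4.147 per gallon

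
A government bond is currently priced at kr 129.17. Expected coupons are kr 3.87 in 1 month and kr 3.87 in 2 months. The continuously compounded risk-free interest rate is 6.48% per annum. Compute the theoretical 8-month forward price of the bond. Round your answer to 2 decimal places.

PV(coupons) I = 3.87·e^(−0.0648·1/12) + 3.87·e^(−0.0648·2/12)
I = 3.8492 + 3.8284 = 7.6776
F = (S − I)·e^(rT) = (129.17 − 7.6776) · e^(0.0648·8/12)
= 121.4924 · e^0.043200 = 121.4924 × 1.044147 = kr 126.86

kr 126.86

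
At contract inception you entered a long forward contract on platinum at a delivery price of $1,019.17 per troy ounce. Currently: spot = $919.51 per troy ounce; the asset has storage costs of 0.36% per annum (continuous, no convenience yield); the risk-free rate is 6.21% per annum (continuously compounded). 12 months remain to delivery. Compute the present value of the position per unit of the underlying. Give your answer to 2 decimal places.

-$34.98 per troy ounce

Current fair forward for the remaining 12 months: F = S·e^((r + u)·T), (r + u) = 0.0621 + 0.0036 = 0.0657
F = 919.51 · e^(0.0657 × 12/12) = 919.51 × 1.067906 = 981.9502
Value of long forward = (F − K)·e^(−rT) = (981.9502 − 1019.17) · e^(−0.0621·12/12)
= -37.2198 × 0.939789 = -34.98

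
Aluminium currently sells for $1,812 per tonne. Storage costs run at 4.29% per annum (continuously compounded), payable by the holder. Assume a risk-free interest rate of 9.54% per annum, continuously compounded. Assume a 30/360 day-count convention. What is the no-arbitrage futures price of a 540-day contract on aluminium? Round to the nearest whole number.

$2,230 per tonne

Net carry = r + u − y = 0.0954 + 0.0429 − 0.0000 = 0.1383
F = S·e^((r+u−y)T) = 1812 · e^(0.1383 × 540/360) = 1812 · e^0.207450
= 1812 × 1.230536 = $2,230 per tonne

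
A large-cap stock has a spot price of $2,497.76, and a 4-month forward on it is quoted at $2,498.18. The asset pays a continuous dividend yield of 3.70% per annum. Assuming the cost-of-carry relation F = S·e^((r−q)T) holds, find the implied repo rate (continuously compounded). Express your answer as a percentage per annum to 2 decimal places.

3.75%

From F = S·e^((r−q)T): (r − q) = ln(F/S)/T
ln(2498.18/2497.76) = ln(1.000168) = 0.000168
(r − q) = 0.000168 / (4/12) = 0.000504
r = ln(F/S)/T + q = 0.000504 + 0.0370 = 0.037504
r = 3.75%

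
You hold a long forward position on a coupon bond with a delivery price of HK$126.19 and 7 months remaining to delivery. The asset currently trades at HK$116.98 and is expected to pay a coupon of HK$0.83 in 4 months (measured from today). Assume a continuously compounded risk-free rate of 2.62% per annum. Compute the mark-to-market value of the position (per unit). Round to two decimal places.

PV(remaining coupons) I = 0.83·e^(−0.0262·4/12) = 0.8228
Current forward F = (S − I)·e^(rT) = (116.98 − 0.8228)·e^(0.0262·7/12) = 116.1572 × 1.015401 = 117.9461
Value (long) = (F − K)·e^(−rT) = (117.9461 − 126.19) × 0.984833 = -8.1189
Value = -HK$8.12

-HK$8.12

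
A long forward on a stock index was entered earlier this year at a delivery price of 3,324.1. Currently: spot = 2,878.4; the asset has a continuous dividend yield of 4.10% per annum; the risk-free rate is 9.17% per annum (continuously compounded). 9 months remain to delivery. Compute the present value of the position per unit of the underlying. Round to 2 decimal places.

-311.93

Current fair forward for the remaining 9 months: F = S·e^((r − q)·T), (r − q) = 0.0917 − 0.0410 = 0.0507
F = 2878.4 · e^(0.0507 × 9/12) = 2878.4 × 1.03875720 = 2989.9587
Value of long forward = (F − K)·e^(−rT) = (2989.9587 − 3324.1) · e^(−0.0917·9/12)
= -334.1413 × 0.93353670 = -311.93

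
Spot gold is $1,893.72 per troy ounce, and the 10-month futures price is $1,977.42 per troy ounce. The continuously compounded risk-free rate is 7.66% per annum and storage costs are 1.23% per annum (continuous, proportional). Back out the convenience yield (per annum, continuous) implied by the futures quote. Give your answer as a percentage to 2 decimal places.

F = S·e^((r+u−y)T) ⇒ (r+u−y) = ln(F/S)/T
ln(1977.42/1893.72) = 0.043250; /T ⇒ 0.051900
y = r + u − ln(F/S)/T = 0.0766 + 0.0123 − 0.051900 = 0.037000
y = 3.70%

3.70%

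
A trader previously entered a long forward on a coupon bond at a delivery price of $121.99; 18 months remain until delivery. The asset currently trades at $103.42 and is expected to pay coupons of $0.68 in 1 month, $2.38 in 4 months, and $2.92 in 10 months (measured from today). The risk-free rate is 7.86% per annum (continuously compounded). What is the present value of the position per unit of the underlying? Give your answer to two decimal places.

PV(remaining coupons) I = 0.68·e^(−0.0786·1/12) + 2.38·e^(−0.0786·4/12) + 2.92·e^(−0.0786·10/12) = 5.7289
Current forward F = (S − I)·e^(rT) = (103.42 − 5.7289)·e^(0.0786·18/12) = 97.6911 × 1.125132 = 109.9154
Value (long) = (F − K)·e^(−rT) = (109.9154 − 121.99) × 0.888785 = -10.7317
Value = -$10.73

-$10.73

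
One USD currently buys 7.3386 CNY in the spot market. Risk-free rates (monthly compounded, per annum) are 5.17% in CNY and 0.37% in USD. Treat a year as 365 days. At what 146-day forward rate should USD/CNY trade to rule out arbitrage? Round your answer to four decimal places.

7.4805

By covered interest parity, F = S · (1+r_CNY/12)^(12T) / (1+r_USD/12)^(12T)
= 7.3386 × 1.020850 / 1.001481 = 7.3386 × 1.019340
F = 7.4805 CNY per USD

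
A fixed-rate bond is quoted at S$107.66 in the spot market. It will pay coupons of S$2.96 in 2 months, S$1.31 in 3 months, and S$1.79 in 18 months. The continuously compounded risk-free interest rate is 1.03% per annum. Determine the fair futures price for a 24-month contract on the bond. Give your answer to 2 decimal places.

S$103.75

PV(coupons) I = 2.96·e^(−0.0103·2/12) + 1.31·e^(−0.0103·3/12) + 1.79·e^(−0.0103·18/12)
I = 2.9549 + 1.3066 + 1.7626 = 6.0241
F = (S − I)·e^(rT) = (107.66 − 6.0241) · e^(0.0103·24/12)
= 101.6359 · e^0.020600 = 101.6359 × 1.020814 = S$103.75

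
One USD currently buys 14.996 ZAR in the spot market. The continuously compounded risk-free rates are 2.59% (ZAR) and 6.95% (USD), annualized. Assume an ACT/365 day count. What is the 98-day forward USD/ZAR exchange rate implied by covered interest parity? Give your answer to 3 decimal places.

14.821

F = S·e^((r_ZAR − r_USD)T) = 14.996 · e^((0.0259 − 0.0695) × 98/365)
= 14.996 · e^-0.011706 = 14.996 × 0.988362
F = 14.821 ZAR per USD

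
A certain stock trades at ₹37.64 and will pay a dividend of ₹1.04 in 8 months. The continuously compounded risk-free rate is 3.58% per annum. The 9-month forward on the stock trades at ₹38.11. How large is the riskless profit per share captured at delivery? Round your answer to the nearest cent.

PV(dividends) I = 1.04·e^(−0.0358·8/12) = 1.0155
Fair forward F* = (S − I)·e^(rT) = (37.64 − 1.0155)·e^0.026850 = 36.6245 × 1.027214 = 37.6212
Market ₹38.11 > fair 37.6212: forward overpriced → cash-and-carry (borrow at r, buy the stock and collect the dividends, short the forward).
Profit at T = |F_mkt − F*| = |38.11 − 37.6212| = ₹0.49 per share

₹0.49 per share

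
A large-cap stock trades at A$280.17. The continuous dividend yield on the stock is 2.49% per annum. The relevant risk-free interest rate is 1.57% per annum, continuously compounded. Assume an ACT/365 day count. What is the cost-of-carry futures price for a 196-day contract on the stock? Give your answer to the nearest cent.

F = S·e^((r − q)T) = 280.17 · e^((0.0157 − 0.0249) × 196/365)
= 280.17 · e^-0.004940 = 280.17 × 0.995072
F = A$278.79

A$278.79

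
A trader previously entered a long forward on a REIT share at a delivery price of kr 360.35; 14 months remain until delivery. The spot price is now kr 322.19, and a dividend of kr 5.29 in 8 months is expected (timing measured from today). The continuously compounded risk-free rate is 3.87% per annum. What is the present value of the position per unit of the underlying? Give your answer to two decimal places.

PV(remaining dividends) I = 5.29·e^(−0.0387·8/12) = 5.1553
Current forward F = (S − I)·e^(rT) = (322.19 − 5.1553)·e^(0.0387·14/12) = 317.0347 × 1.046185 = 331.6769
Value (long) = (F − K)·e^(−rT) = (331.6769 − 360.35) × 0.955854 = -27.4073
Value = -kr 27.41

-kr 27.41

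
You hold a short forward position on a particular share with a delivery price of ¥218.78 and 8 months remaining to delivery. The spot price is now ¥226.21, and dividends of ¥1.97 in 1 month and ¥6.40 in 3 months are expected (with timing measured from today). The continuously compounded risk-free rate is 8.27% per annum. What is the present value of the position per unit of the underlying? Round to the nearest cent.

-¥10.94

PV(remaining dividends) I = 1.97·e^(−0.0827·1/12) + 6.40·e^(−0.0827·3/12) = 8.2255
Current forward F = (S − I)·e^(rT) = (226.21 − 8.2255)·e^(0.0827·8/12) = 217.9845 × 1.056681 = 230.3401
Value (long) = (F − K)·e^(−rT) = (230.3401 − 218.78) × 0.946359 = 10.9400
Short position value = −(long value) = -¥10.94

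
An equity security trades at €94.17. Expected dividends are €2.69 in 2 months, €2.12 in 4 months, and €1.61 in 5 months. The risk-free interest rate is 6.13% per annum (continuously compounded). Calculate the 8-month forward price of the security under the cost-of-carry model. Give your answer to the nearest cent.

PV(dividends) I = 2.69·e^(−0.0613·2/12) + 2.12·e^(−0.0613·4/12) + 1.61·e^(−0.0613·5/12)
I = 2.6627 + 2.0771 + 1.5694 = 6.3092
F = (S − I)·e^(rT) = (94.17 − 6.3092) · e^(0.0613·8/12)
= 87.8608 · e^0.040867 = 87.8608 × 1.041714 = €91.53

€91.53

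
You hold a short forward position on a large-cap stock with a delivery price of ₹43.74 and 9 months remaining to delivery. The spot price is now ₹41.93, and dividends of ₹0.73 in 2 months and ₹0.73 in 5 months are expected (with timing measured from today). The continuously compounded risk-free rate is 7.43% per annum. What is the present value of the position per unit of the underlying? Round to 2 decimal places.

PV(remaining dividends) I = 0.73·e^(−0.0743·2/12) + 0.73·e^(−0.0743·5/12) = 1.4288
Current forward F = (S − I)·e^(rT) = (41.93 − 1.4288)·e^(0.0743·9/12) = 40.5012 × 1.057307 = 42.8222
Value (long) = (F − K)·e^(−rT) = (42.8222 − 43.74) × 0.945799 = -0.8681
Short position value = −(long value) = ₹0.87

₹0.87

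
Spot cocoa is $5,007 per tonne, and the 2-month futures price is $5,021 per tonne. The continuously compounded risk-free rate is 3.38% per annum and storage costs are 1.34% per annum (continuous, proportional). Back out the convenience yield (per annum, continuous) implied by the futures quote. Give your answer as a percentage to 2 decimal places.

3.04%

F = S·e^((r+u−y)T) ⇒ (r+u−y) = ln(F/S)/T
ln(5021/5007) = 0.002792; /T ⇒ 0.016752
y = r + u − ln(F/S)/T = 0.0338 + 0.0134 − 0.016752 = 0.030448
y = 3.04%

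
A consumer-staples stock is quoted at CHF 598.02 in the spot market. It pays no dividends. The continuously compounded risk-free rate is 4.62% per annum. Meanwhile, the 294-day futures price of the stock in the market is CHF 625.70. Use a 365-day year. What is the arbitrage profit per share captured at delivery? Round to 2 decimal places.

Fair futures: F* = S·e^(carry·T), with carry = r = 0.0462
F* = 598.02 · e^(0.0462 × 294/365) = 598.02 · e^0.037213 = 598.02 × 1.037914 = CHF 620.6933
Market CHF 625.70 > fair CHF 620.6933: forward overpriced → cash-and-carry (buy spot, short the forward).
At maturity, profit = |F_mkt − F*| = |625.70 − 620.6933| = CHF 5.01 per share

CHF 5.01 per share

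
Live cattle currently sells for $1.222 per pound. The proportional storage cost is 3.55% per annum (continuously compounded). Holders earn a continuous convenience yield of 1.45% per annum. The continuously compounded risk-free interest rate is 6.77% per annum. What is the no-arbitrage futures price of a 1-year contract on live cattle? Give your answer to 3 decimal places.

$1.335 per pound

Net carry = r + u − y = 0.0677 + 0.0355 − 0.0145 = 0.0887
F = S·e^((r+u−y)T) = 1.222 · e^(0.0887 × 1) = 1.222 · e^0.088700
= 1.222 × 1.092753 = $1.335 per pound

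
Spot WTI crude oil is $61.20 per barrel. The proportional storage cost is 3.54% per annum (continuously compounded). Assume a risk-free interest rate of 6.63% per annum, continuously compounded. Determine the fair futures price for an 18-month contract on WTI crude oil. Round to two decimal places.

Net carry = r + u − y = 0.0663 + 0.0354 − 0.0000 = 0.1017
F = S·e^((r+u−y)T) = 61.20 · e^(0.1017 × 18/12) = 61.20 · e^0.152550
= 61.20 × 1.164801 = $71.29 per barrel

$71.29 per barrel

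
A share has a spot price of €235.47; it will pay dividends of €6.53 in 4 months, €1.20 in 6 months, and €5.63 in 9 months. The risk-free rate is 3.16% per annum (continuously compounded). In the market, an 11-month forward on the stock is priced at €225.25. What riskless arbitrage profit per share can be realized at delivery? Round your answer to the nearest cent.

€3.61 per share

PV(dividends) I = 6.53·e^(−0.0316·4/12) + 1.20·e^(−0.0316·6/12) + 5.63·e^(−0.0316·9/12) = 13.1409
Fair forward F* = (S − I)·e^(rT) = (235.47 − 13.1409)·e^0.028967 = 222.3291 × 1.029391 = 228.8636
Market €225.25 < fair 228.8636: forward underpriced → reverse cash-and-carry (short the stock, invest proceeds at r, pay the dividends, go long the forward).
Profit at T = |F_mkt − F*| = |225.25 − 228.8636| = €3.61 per share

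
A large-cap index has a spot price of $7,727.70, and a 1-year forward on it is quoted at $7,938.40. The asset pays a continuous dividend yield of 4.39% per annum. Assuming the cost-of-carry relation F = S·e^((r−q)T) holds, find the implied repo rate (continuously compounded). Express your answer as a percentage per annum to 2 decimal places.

7.08%

From F = S·e^((r−q)T): (r − q) = ln(F/S)/T
ln(7938.40/7727.70) = ln(1.027266) = 0.026901
(r − q) = 0.026901 / (12/12) = 0.026901
r = ln(F/S)/T + q = 0.026901 + 0.0439 = 0.070801
r = 7.08%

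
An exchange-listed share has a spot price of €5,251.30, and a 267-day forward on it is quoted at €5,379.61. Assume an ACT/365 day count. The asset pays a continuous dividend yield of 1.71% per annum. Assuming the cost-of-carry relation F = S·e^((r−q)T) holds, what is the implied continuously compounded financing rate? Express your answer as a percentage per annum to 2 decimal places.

5.01%

From F = S·e^((r−q)T): (r − q) = ln(F/S)/T
ln(5379.61/5251.30) = ln(1.024434) = 0.024140
(r − q) = 0.024140 / (267/365) = 0.033000
r = ln(F/S)/T + q = 0.033000 + 0.0171 = 0.050100
r = 5.01%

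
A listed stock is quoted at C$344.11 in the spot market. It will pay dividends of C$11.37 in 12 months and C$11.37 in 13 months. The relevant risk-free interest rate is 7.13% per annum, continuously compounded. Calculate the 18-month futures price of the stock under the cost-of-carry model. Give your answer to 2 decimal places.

C$359.46

PV(dividends) I = 11.37·e^(−0.0713·12/12) + 11.37·e^(−0.0713·13/12)
I = 10.5875 + 10.5248 = 21.1123
F = (S − I)·e^(rT) = (344.11 − 21.1123) · e^(0.0713·18/12)
= 322.9977 · e^0.106950 = 322.9977 × 1.112879 = C$359.46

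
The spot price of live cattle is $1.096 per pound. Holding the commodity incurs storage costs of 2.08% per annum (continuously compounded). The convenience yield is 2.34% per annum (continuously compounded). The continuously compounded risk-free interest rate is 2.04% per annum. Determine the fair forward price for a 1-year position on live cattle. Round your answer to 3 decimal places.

Net carry = r + u − y = 0.0204 + 0.0208 − 0.0234 = 0.0178
F = S·e^((r+u−y)T) = 1.096 · e^(0.0178 × 1) = 1.096 · e^0.017800
= 1.096 × 1.017959 = $1.116 per pound

$1.116 per pound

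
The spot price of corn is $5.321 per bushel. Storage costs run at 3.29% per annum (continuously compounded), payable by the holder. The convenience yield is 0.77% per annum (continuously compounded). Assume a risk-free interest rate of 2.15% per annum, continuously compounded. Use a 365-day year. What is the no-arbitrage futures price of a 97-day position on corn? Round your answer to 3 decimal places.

Net carry = r + u − y = 0.0215 + 0.0329 − 0.0077 = 0.0467
F = S·e^((r+u−y)T) = 5.321 · e^(0.0467 × 97/365) = 5.321 · e^0.012411
= 5.321 × 1.012488 = $5.387 per bushel

$5.387 per bushel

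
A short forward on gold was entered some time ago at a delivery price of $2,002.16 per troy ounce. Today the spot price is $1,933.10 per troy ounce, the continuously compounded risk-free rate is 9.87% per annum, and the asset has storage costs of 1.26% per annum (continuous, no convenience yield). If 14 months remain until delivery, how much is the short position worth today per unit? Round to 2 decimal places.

Current fair forward for the remaining 14 months: F = S·e^((r + u)·T), (r + u) = 0.0987 + 0.0126 = 0.1113
F = 1933.10 · e^(0.1113 × 14/12) = 1933.10 × 1.13865757 = 2201.1389
Value of long forward = (F − K)·e^(−rT) = (2201.1389 − 2002.16) · e^(−0.0987·14/12)
= 198.9789 × 0.89123245 = 177.34
Short position value = −(long value) = -$177.34

-$177.34 per troy ounce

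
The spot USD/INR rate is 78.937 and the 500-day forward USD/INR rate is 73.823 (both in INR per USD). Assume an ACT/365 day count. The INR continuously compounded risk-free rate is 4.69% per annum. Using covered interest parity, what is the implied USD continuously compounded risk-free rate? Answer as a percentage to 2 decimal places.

9.58%

F = S·e^((r_INR − r_USD)T) ⇒ r_USD = r_INR − ln(F/S)/T
ln(73.823/78.937) = -0.066980; /(500/365) = -0.048895
r_USD = 0.0469 + 0.048895 = 0.095795
r_USD = 9.58%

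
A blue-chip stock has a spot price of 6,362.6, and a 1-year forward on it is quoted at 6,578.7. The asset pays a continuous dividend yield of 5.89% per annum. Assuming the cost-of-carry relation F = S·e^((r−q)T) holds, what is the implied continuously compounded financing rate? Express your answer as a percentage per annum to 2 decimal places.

From F = S·e^((r−q)T): (r − q) = ln(F/S)/T
ln(6578.7/6362.6) = ln(1.033964) = 0.033400
(r − q) = 0.033400 / (12/12) = 0.033400
r = ln(F/S)/T + q = 0.033400 + 0.0589 = 0.092300
r = 9.23%

9.23%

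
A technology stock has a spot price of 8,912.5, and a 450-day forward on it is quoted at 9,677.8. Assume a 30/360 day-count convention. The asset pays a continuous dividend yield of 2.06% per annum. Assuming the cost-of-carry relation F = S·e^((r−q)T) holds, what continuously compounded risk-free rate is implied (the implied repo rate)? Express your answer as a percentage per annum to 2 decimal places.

8.65%

From F = S·e^((r−q)T): (r − q) = ln(F/S)/T
ln(9677.8/8912.5) = ln(1.085868) = 0.082380
(r − q) = 0.082380 / (450/360) = 0.065904
r = ln(F/S)/T + q = 0.065904 + 0.0206 = 0.086504
r = 8.65%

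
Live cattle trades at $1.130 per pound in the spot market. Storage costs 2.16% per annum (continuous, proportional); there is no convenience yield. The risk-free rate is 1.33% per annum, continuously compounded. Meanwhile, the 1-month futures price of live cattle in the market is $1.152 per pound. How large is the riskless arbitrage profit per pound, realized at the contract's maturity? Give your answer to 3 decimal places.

$0.019 per pound

Fair futures: F* = S·e^(carry·T), with carry = (r + u) = 0.0133 + 0.0216 = 0.0349
F* = 1.130 · e^(0.0349 × 1/12) = 1.130 · e^0.002908 = 1.130 × 1.002912 = $1.1333
Market $1.152 > fair $1.1333: forward overpriced → cash-and-carry (buy spot, short the forward).
At maturity, profit = |F_mkt − F*| = |1.152 − 1.1333| = $0.019 per pound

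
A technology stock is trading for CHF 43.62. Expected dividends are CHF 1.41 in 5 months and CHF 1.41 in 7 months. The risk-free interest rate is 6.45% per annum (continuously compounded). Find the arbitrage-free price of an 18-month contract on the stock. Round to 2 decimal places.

CHF 45.04

PV(dividends) I = 1.41·e^(−0.0645·5/12) + 1.41·e^(−0.0645·7/12)
I = 1.3726 + 1.3579 = 2.7305
F = (S − I)·e^(rT) = (43.62 − 2.7305) · e^(0.0645·18/12)
= 40.8895 · e^0.096750 = 40.8895 × 1.101585 = CHF 45.04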